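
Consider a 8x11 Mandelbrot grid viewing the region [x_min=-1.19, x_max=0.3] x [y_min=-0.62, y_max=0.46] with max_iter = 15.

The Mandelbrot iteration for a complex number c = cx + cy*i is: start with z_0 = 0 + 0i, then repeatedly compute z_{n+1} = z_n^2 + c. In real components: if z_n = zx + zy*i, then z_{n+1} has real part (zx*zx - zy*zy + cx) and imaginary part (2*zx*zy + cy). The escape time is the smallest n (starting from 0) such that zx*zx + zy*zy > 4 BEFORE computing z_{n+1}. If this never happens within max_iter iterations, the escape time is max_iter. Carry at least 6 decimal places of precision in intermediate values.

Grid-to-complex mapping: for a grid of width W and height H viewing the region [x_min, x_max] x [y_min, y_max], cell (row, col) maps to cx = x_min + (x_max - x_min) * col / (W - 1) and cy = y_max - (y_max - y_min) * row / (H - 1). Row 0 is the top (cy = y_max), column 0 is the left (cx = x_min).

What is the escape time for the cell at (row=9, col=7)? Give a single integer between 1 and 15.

z_0 = 0 + 0i, c = 0.3000 + -0.5120i
Iter 1: z = 0.3000 + -0.5120i, |z|^2 = 0.3521
Iter 2: z = 0.1279 + -0.8192i, |z|^2 = 0.6874
Iter 3: z = -0.3547 + -0.7215i, |z|^2 = 0.6464
Iter 4: z = -0.0947 + -0.0001i, |z|^2 = 0.0090
Iter 5: z = 0.3090 + -0.5120i, |z|^2 = 0.3576
Iter 6: z = 0.1333 + -0.8284i, |z|^2 = 0.7040
Iter 7: z = -0.3684 + -0.7329i, |z|^2 = 0.6729
Iter 8: z = -0.1014 + 0.0280i, |z|^2 = 0.0111
Iter 9: z = 0.3095 + -0.5177i, |z|^2 = 0.3638
Iter 10: z = 0.1278 + -0.8324i, |z|^2 = 0.7093
Iter 11: z = -0.3766 + -0.7248i, |z|^2 = 0.6671
Iter 12: z = -0.0834 + 0.0340i, |z|^2 = 0.0081
Iter 13: z = 0.3058 + -0.5177i, |z|^2 = 0.3615
Iter 14: z = 0.1255 + -0.8286i, |z|^2 = 0.7024

Answer: 15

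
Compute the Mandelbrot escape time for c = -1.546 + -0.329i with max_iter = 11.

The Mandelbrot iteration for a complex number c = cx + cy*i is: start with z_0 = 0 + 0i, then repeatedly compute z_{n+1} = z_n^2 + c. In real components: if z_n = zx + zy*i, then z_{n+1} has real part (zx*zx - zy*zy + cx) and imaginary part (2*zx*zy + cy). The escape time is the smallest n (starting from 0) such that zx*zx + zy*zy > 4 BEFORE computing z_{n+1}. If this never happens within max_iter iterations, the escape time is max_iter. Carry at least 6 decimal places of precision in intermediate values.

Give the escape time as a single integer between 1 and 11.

z_0 = 0 + 0i, c = -1.5460 + -0.3290i
Iter 1: z = -1.5460 + -0.3290i, |z|^2 = 2.4984
Iter 2: z = 0.7359 + 0.6883i, |z|^2 = 1.0152
Iter 3: z = -1.4782 + 0.6840i, |z|^2 = 2.6529
Iter 4: z = 0.1713 + -2.3511i, |z|^2 = 5.5568
Escaped at iteration 4

Answer: 4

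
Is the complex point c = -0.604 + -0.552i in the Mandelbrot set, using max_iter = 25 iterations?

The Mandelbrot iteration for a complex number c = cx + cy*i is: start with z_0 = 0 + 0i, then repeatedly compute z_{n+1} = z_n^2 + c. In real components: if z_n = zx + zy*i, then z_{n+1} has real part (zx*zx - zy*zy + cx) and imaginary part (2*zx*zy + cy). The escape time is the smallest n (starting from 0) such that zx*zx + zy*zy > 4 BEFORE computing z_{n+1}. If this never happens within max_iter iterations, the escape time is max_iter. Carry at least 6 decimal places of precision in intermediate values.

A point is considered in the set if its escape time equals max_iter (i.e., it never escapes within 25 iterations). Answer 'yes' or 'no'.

Answer: no

Derivation:
z_0 = 0 + 0i, c = -0.6040 + -0.5520i
Iter 1: z = -0.6040 + -0.5520i, |z|^2 = 0.6695
Iter 2: z = -0.5439 + 0.1148i, |z|^2 = 0.3090
Iter 3: z = -0.3214 + -0.6769i, |z|^2 = 0.5615
Iter 4: z = -0.9589 + -0.1169i, |z|^2 = 0.9332
Iter 5: z = 0.3018 + -0.3277i, |z|^2 = 0.1985
Iter 6: z = -0.6203 + -0.7498i, |z|^2 = 0.9471
Iter 7: z = -0.7815 + 0.3783i, |z|^2 = 0.7538
Iter 8: z = -0.1364 + -1.1432i, |z|^2 = 1.3256
Iter 9: z = -1.8924 + -0.2402i, |z|^2 = 3.6387
Iter 10: z = 2.9194 + 0.3570i, |z|^2 = 8.6502
Escaped at iteration 10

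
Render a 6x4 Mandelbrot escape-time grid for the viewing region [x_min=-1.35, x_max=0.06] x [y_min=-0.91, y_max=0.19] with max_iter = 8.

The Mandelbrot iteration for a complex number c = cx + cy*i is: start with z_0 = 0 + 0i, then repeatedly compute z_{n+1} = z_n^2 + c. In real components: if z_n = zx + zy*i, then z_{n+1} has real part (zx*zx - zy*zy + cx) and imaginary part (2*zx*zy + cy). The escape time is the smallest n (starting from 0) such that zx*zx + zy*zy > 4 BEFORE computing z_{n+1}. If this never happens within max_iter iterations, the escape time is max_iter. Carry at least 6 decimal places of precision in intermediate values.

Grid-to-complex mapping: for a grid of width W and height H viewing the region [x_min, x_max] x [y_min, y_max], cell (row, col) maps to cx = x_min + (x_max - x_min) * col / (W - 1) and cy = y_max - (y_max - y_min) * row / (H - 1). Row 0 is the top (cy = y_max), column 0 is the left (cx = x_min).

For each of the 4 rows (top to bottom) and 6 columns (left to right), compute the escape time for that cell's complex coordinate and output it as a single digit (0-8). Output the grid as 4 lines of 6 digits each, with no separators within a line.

(row=0, col=0): c = -1.3500 + 0.1900i → escape time 7
(row=0, col=1): c = -1.0680 + 0.1900i → escape time 8
(row=0, col=2): c = -0.7860 + 0.1900i → escape time 8
(row=0, col=3): c = -0.5040 + 0.1900i → escape time 8
(row=0, col=4): c = -0.2220 + 0.1900i → escape time 8
(row=0, col=5): c = 0.0600 + 0.1900i → escape time 8
(row=1, col=0): c = -1.3500 + -0.1767i → escape time 8
(row=1, col=1): c = -1.0680 + -0.1767i → escape time 8
(row=1, col=2): c = -0.7860 + -0.1767i → escape time 8
(row=1, col=3): c = -0.5040 + -0.1767i → escape time 8
(row=1, col=4): c = -0.2220 + -0.1767i → escape time 8
(row=1, col=5): c = 0.0600 + -0.1767i → escape time 8
(row=2, col=0): c = -1.3500 + -0.5433i → escape time 3
(row=2, col=1): c = -1.0680 + -0.5433i → escape time 5
(row=2, col=2): c = -0.7860 + -0.5433i → escape time 6
(row=2, col=3): c = -0.5040 + -0.5433i → escape time 8
(row=2, col=4): c = -0.2220 + -0.5433i → escape time 8
(row=2, col=5): c = 0.0600 + -0.5433i → escape time 8
(row=3, col=0): c = -1.3500 + -0.9100i → escape time 3
(row=3, col=1): c = -1.0680 + -0.9100i → escape time 3
(row=3, col=2): c = -0.7860 + -0.9100i → escape time 4
(row=3, col=3): c = -0.5040 + -0.9100i → escape time 4
(row=3, col=4): c = -0.2220 + -0.9100i → escape time 8
(row=3, col=5): c = 0.0600 + -0.9100i → escape time 6

Answer: 788888
888888
356888
334486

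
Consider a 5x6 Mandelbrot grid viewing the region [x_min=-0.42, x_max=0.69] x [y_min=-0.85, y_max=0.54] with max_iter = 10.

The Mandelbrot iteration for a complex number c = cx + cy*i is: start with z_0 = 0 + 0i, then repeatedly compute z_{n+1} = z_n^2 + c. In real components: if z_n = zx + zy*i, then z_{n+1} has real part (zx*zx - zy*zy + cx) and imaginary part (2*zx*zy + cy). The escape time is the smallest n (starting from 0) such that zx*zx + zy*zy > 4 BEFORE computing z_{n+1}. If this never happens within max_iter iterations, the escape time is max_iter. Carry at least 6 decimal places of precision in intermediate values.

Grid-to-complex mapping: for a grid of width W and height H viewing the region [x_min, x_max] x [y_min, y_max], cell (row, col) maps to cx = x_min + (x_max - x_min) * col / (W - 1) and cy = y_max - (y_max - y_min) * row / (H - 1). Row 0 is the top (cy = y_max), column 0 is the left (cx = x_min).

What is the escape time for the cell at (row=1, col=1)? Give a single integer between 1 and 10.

z_0 = 0 + 0i, c = -0.1425 + 0.2620i
Iter 1: z = -0.1425 + 0.2620i, |z|^2 = 0.0890
Iter 2: z = -0.1908 + 0.1873i, |z|^2 = 0.0715
Iter 3: z = -0.1412 + 0.1905i, |z|^2 = 0.0562
Iter 4: z = -0.1589 + 0.2082i, |z|^2 = 0.0686
Iter 5: z = -0.1606 + 0.1958i, |z|^2 = 0.0642
Iter 6: z = -0.1551 + 0.1991i, |z|^2 = 0.0637
Iter 7: z = -0.1581 + 0.2003i, |z|^2 = 0.0651
Iter 8: z = -0.1576 + 0.1987i, |z|^2 = 0.0643
Iter 9: z = -0.1571 + 0.1994i, |z|^2 = 0.0644

Answer: 10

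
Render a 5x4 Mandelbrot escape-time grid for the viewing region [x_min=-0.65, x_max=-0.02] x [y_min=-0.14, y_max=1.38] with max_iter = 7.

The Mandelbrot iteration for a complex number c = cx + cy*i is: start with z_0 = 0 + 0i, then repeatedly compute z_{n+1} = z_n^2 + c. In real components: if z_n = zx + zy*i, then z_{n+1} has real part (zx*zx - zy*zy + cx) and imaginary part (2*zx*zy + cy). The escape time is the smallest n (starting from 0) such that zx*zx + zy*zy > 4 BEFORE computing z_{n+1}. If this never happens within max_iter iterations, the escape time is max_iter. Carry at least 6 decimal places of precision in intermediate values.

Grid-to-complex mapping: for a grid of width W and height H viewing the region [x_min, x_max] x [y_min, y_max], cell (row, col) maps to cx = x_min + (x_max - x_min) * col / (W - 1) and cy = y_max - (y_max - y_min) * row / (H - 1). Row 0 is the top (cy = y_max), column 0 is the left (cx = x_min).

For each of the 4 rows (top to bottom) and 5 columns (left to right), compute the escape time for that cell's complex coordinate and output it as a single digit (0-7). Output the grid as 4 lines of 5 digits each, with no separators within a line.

Answer: 22222
44677
77777
77777

Derivation:
(row=0, col=0): c = -0.6500 + 1.3800i → escape time 2
(row=0, col=1): c = -0.4925 + 1.3800i → escape time 2
(row=0, col=2): c = -0.3350 + 1.3800i → escape time 2
(row=0, col=3): c = -0.1775 + 1.3800i → escape time 2
(row=0, col=4): c = -0.0200 + 1.3800i → escape time 2
(row=1, col=0): c = -0.6500 + 0.8733i → escape time 4
(row=1, col=1): c = -0.4925 + 0.8733i → escape time 4
(row=1, col=2): c = -0.3350 + 0.8733i → escape time 6
(row=1, col=3): c = -0.1775 + 0.8733i → escape time 7
(row=1, col=4): c = -0.0200 + 0.8733i → escape time 7
(row=2, col=0): c = -0.6500 + 0.3667i → escape time 7
(row=2, col=1): c = -0.4925 + 0.3667i → escape time 7
(row=2, col=2): c = -0.3350 + 0.3667i → escape time 7
(row=2, col=3): c = -0.1775 + 0.3667i → escape time 7
(row=2, col=4): c = -0.0200 + 0.3667i → escape time 7
(row=3, col=0): c = -0.6500 + -0.1400i → escape time 7
(row=3, col=1): c = -0.4925 + -0.1400i → escape time 7
(row=3, col=2): c = -0.3350 + -0.1400i → escape time 7
(row=3, col=3): c = -0.1775 + -0.1400i → escape time 7
(row=3, col=4): c = -0.0200 + -0.1400i → escape time 7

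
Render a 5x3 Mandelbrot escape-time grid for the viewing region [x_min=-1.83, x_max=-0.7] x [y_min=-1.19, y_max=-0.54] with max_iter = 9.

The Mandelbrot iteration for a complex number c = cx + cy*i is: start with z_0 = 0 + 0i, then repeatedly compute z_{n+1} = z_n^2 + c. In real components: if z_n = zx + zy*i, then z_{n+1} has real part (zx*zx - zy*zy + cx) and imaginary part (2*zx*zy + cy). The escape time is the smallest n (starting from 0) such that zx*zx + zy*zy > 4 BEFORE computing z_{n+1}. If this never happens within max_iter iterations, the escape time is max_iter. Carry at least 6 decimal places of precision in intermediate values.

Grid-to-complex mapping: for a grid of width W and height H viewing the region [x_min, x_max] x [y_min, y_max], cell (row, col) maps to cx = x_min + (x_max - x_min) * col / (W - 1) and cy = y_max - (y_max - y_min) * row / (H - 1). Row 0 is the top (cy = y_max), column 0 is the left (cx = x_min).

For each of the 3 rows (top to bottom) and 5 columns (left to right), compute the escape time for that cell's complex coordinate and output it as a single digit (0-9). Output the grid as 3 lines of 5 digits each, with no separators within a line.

Answer: 33357
13334
12233

Derivation:
(row=0, col=0): c = -1.8300 + -0.5400i → escape time 3
(row=0, col=1): c = -1.5475 + -0.5400i → escape time 3
(row=0, col=2): c = -1.2650 + -0.5400i → escape time 3
(row=0, col=3): c = -0.9825 + -0.5400i → escape time 5
(row=0, col=4): c = -0.7000 + -0.5400i → escape time 7
(row=1, col=0): c = -1.8300 + -0.8650i → escape time 1
(row=1, col=1): c = -1.5475 + -0.8650i → escape time 3
(row=1, col=2): c = -1.2650 + -0.8650i → escape time 3
(row=1, col=3): c = -0.9825 + -0.8650i → escape time 3
(row=1, col=4): c = -0.7000 + -0.8650i → escape time 4
(row=2, col=0): c = -1.8300 + -1.1900i → escape time 1
(row=2, col=1): c = -1.5475 + -1.1900i → escape time 2
(row=2, col=2): c = -1.2650 + -1.1900i → escape time 2
(row=2, col=3): c = -0.9825 + -1.1900i → escape time 3
(row=2, col=4): c = -0.7000 + -1.1900i → escape time 3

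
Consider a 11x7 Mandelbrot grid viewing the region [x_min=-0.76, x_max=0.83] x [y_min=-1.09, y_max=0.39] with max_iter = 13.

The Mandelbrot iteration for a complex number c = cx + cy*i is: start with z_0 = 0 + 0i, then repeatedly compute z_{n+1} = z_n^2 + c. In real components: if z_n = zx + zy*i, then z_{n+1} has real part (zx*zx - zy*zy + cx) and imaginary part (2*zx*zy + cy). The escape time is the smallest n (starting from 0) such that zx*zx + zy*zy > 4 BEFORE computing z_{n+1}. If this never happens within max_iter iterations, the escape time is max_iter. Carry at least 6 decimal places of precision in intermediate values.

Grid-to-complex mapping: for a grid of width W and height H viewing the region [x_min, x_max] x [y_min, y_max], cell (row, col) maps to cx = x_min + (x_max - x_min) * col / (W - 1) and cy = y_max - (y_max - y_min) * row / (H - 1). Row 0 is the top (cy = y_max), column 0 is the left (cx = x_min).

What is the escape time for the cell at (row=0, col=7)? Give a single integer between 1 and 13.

Answer: 13

Derivation:
z_0 = 0 + 0i, c = 0.3530 + 0.3900i
Iter 1: z = 0.3530 + 0.3900i, |z|^2 = 0.2767
Iter 2: z = 0.3255 + 0.6653i, |z|^2 = 0.5486
Iter 3: z = 0.0163 + 0.8231i, |z|^2 = 0.6778
Iter 4: z = -0.3243 + 0.4168i, |z|^2 = 0.2789
Iter 5: z = 0.2845 + 0.1197i, |z|^2 = 0.0952
Iter 6: z = 0.4196 + 0.4581i, |z|^2 = 0.3859
Iter 7: z = 0.3192 + 0.7744i, |z|^2 = 0.7016
Iter 8: z = -0.1448 + 0.8844i, |z|^2 = 0.8032
Iter 9: z = -0.4082 + 0.1339i, |z|^2 = 0.1846
Iter 10: z = 0.5017 + 0.2807i, |z|^2 = 0.3305
Iter 11: z = 0.5260 + 0.6717i, |z|^2 = 0.7278
Iter 12: z = 0.1785 + 1.0966i, |z|^2 = 1.2343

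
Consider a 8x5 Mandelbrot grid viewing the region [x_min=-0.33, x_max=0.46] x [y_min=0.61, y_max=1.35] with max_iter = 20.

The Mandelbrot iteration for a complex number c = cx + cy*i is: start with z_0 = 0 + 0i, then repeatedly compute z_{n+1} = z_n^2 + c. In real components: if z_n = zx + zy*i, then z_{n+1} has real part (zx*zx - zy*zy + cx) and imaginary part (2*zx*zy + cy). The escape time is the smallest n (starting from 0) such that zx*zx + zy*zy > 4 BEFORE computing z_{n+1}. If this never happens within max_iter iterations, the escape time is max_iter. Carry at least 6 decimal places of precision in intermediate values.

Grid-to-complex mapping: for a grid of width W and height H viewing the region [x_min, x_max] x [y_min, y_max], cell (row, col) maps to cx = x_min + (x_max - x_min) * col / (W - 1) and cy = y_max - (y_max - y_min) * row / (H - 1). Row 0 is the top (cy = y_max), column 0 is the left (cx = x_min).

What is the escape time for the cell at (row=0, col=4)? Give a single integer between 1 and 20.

Answer: 2

Derivation:
z_0 = 0 + 0i, c = 0.1214 + 1.3500i
Iter 1: z = 0.1214 + 1.3500i, |z|^2 = 1.8372
Iter 2: z = -1.6863 + 1.6779i, |z|^2 = 5.6589
Escaped at iteration 2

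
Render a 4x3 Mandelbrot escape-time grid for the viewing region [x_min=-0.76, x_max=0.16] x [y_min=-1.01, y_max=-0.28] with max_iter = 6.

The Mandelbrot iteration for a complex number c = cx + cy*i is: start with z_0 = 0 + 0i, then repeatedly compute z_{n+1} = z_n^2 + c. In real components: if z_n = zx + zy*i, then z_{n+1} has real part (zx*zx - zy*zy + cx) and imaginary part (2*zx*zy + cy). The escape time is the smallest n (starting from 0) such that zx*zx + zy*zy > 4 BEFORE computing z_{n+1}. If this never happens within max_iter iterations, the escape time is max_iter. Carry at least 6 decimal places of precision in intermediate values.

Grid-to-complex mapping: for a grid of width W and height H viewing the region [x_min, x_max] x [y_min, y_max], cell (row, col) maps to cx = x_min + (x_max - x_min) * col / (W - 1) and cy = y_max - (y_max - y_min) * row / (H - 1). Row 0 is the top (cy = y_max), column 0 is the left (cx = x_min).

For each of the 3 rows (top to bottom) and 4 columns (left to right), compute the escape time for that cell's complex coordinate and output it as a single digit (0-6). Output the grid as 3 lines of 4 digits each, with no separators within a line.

(row=0, col=0): c = -0.7600 + -0.2800i → escape time 6
(row=0, col=1): c = -0.4533 + -0.2800i → escape time 6
(row=0, col=2): c = -0.1467 + -0.2800i → escape time 6
(row=0, col=3): c = 0.1600 + -0.2800i → escape time 6
(row=1, col=0): c = -0.7600 + -0.6450i → escape time 5
(row=1, col=1): c = -0.4533 + -0.6450i → escape time 6
(row=1, col=2): c = -0.1467 + -0.6450i → escape time 6
(row=1, col=3): c = 0.1600 + -0.6450i → escape time 6
(row=2, col=0): c = -0.7600 + -1.0100i → escape time 3
(row=2, col=1): c = -0.4533 + -1.0100i → escape time 4
(row=2, col=2): c = -0.1467 + -1.0100i → escape time 6
(row=2, col=3): c = 0.1600 + -1.0100i → escape time 4

Answer: 6666
5666
3464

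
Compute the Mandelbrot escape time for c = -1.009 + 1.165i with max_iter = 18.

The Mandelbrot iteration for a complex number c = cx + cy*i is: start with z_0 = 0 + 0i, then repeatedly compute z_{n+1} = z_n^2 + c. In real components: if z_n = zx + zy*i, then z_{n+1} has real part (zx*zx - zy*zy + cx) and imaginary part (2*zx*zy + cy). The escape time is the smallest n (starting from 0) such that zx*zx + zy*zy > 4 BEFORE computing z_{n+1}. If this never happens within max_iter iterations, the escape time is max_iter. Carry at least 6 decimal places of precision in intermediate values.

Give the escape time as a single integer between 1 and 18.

z_0 = 0 + 0i, c = -1.0090 + 1.1650i
Iter 1: z = -1.0090 + 1.1650i, |z|^2 = 2.3753
Iter 2: z = -1.3481 + -1.1860i, |z|^2 = 3.2240
Iter 3: z = -0.5980 + 4.3627i, |z|^2 = 19.3909
Escaped at iteration 3

Answer: 3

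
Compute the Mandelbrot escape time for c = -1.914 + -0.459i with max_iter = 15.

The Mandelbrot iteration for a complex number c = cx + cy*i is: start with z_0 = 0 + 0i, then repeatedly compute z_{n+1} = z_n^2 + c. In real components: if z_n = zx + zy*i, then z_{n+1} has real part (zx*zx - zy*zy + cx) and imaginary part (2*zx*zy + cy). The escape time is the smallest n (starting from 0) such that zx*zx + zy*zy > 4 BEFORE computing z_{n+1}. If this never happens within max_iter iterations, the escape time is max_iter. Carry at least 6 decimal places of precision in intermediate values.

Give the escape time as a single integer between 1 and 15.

Answer: 2

Derivation:
z_0 = 0 + 0i, c = -1.9140 + -0.4590i
Iter 1: z = -1.9140 + -0.4590i, |z|^2 = 3.8741
Iter 2: z = 1.5387 + 1.2981i, |z|^2 = 4.0526
Escaped at iteration 2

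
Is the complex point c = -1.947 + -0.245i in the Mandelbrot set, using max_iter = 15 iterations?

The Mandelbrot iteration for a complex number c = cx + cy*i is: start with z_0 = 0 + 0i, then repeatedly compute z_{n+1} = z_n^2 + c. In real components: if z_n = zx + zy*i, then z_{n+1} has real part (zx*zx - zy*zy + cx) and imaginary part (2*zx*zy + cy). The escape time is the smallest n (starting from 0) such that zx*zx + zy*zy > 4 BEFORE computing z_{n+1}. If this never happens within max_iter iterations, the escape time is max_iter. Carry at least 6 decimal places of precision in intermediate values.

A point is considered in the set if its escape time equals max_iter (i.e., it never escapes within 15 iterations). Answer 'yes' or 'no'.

Answer: no

Derivation:
z_0 = 0 + 0i, c = -1.9470 + -0.2450i
Iter 1: z = -1.9470 + -0.2450i, |z|^2 = 3.8508
Iter 2: z = 1.7838 + 0.7090i, |z|^2 = 3.6846
Iter 3: z = 0.7322 + 2.2845i, |z|^2 = 5.7551
Escaped at iteration 3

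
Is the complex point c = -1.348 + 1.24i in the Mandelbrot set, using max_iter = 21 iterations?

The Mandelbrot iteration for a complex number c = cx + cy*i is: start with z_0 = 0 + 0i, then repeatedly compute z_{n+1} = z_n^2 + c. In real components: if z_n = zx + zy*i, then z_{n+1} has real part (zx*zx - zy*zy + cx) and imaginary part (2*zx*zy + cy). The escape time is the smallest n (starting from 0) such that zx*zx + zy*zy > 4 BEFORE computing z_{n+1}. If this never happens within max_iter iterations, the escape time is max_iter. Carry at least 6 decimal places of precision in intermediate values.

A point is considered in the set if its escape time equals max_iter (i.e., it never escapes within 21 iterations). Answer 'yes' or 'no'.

z_0 = 0 + 0i, c = -1.3480 + 1.2400i
Iter 1: z = -1.3480 + 1.2400i, |z|^2 = 3.3547
Iter 2: z = -1.0685 + -2.1030i, |z|^2 = 5.5645
Escaped at iteration 2

Answer: no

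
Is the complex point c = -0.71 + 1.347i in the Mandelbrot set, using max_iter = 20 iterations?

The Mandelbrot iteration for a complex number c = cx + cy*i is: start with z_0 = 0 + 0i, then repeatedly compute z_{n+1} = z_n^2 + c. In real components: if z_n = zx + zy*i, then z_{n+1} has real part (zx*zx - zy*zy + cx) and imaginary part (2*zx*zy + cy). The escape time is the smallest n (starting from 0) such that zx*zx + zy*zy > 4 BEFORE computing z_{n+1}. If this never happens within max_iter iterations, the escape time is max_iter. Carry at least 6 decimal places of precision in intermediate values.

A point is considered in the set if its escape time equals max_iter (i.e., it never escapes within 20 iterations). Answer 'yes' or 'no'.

Answer: no

Derivation:
z_0 = 0 + 0i, c = -0.7100 + 1.3470i
Iter 1: z = -0.7100 + 1.3470i, |z|^2 = 2.3185
Iter 2: z = -2.0203 + -0.5657i, |z|^2 = 4.4017
Escaped at iteration 2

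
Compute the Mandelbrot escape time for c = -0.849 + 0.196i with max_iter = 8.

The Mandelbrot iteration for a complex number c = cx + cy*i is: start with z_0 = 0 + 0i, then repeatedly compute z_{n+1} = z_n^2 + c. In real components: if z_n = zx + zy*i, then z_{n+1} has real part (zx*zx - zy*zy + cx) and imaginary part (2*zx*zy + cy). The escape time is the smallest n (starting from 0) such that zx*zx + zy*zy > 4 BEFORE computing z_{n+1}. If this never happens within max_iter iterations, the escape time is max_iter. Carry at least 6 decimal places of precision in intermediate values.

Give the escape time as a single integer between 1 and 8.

z_0 = 0 + 0i, c = -0.8490 + 0.1960i
Iter 1: z = -0.8490 + 0.1960i, |z|^2 = 0.7592
Iter 2: z = -0.1666 + -0.1368i, |z|^2 = 0.0465
Iter 3: z = -0.8400 + 0.2416i, |z|^2 = 0.7639
Iter 4: z = -0.2018 + -0.2098i, |z|^2 = 0.0848
Iter 5: z = -0.8523 + 0.2807i, |z|^2 = 0.8052
Iter 6: z = -0.2014 + -0.2825i, |z|^2 = 0.1204
Iter 7: z = -0.8882 + 0.3098i, |z|^2 = 0.8849

Answer: 8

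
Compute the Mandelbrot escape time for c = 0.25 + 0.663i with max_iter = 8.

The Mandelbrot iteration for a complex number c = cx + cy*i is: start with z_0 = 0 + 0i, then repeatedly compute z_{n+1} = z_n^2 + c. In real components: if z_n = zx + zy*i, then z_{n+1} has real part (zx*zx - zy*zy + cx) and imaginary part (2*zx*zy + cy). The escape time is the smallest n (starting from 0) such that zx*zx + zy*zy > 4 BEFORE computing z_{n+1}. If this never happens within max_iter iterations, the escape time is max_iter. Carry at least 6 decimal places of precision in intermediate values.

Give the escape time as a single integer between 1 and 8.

Answer: 7

Derivation:
z_0 = 0 + 0i, c = 0.2500 + 0.6630i
Iter 1: z = 0.2500 + 0.6630i, |z|^2 = 0.5021
Iter 2: z = -0.1271 + 0.9945i, |z|^2 = 1.0052
Iter 3: z = -0.7229 + 0.4103i, |z|^2 = 0.6909
Iter 4: z = 0.6042 + 0.0699i, |z|^2 = 0.3700
Iter 5: z = 0.6102 + 0.7474i, |z|^2 = 0.9310
Iter 6: z = 0.0637 + 1.5752i, |z|^2 = 2.4854
Iter 7: z = -2.2272 + 0.8638i, |z|^2 = 5.7067
Escaped at iteration 7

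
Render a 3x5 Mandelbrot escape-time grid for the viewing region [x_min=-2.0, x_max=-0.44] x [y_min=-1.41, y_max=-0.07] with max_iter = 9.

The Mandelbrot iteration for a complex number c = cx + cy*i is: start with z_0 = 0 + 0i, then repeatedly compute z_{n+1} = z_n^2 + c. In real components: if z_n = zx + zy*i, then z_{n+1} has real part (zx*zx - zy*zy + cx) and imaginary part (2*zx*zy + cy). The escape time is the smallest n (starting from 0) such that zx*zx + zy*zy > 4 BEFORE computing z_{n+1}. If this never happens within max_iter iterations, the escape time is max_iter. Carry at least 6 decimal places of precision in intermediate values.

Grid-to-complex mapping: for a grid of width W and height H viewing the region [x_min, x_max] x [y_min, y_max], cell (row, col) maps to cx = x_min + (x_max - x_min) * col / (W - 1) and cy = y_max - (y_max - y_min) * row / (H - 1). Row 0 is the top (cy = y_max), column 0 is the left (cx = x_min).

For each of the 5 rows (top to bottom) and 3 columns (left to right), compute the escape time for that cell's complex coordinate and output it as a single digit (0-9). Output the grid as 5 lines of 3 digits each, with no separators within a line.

Answer: 199
189
137
134
122

Derivation:
(row=0, col=0): c = -2.0000 + -0.0700i → escape time 1
(row=0, col=1): c = -1.2200 + -0.0700i → escape time 9
(row=0, col=2): c = -0.4400 + -0.0700i → escape time 9
(row=1, col=0): c = -2.0000 + -0.4050i → escape time 1
(row=1, col=1): c = -1.2200 + -0.4050i → escape time 8
(row=1, col=2): c = -0.4400 + -0.4050i → escape time 9
(row=2, col=0): c = -2.0000 + -0.7400i → escape time 1
(row=2, col=1): c = -1.2200 + -0.7400i → escape time 3
(row=2, col=2): c = -0.4400 + -0.7400i → escape time 7
(row=3, col=0): c = -2.0000 + -1.0750i → escape time 1
(row=3, col=1): c = -1.2200 + -1.0750i → escape time 3
(row=3, col=2): c = -0.4400 + -1.0750i → escape time 4
(row=4, col=0): c = -2.0000 + -1.4100i → escape time 1
(row=4, col=1): c = -1.2200 + -1.4100i → escape time 2
(row=4, col=2): c = -0.4400 + -1.4100i → escape time 2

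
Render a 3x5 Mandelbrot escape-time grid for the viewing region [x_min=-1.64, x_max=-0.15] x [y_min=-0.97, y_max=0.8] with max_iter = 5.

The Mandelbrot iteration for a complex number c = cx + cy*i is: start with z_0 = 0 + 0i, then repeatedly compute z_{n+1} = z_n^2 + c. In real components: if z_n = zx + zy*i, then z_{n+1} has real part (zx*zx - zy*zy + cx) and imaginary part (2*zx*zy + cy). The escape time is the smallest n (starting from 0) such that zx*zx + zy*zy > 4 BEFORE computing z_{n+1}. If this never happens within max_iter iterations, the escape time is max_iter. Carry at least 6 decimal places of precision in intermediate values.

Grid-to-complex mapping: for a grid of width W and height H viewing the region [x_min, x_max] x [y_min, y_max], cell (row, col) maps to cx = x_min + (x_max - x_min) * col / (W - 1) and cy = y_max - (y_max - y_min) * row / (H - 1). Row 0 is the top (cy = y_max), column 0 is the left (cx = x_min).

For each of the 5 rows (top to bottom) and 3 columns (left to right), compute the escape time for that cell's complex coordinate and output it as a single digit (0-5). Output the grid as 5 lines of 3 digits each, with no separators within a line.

Answer: 345
455
555
355
235

Derivation:
(row=0, col=0): c = -1.6400 + 0.8000i → escape time 3
(row=0, col=1): c = -0.8950 + 0.8000i → escape time 4
(row=0, col=2): c = -0.1500 + 0.8000i → escape time 5
(row=1, col=0): c = -1.6400 + 0.3575i → escape time 4
(row=1, col=1): c = -0.8950 + 0.3575i → escape time 5
(row=1, col=2): c = -0.1500 + 0.3575i → escape time 5
(row=2, col=0): c = -1.6400 + -0.0850i → escape time 5
(row=2, col=1): c = -0.8950 + -0.0850i → escape time 5
(row=2, col=2): c = -0.1500 + -0.0850i → escape time 5
(row=3, col=0): c = -1.6400 + -0.5275i → escape time 3
(row=3, col=1): c = -0.8950 + -0.5275i → escape time 5
(row=3, col=2): c = -0.1500 + -0.5275i → escape time 5
(row=4, col=0): c = -1.6400 + -0.9700i → escape time 2
(row=4, col=1): c = -0.8950 + -0.9700i → escape time 3
(row=4, col=2): c = -0.1500 + -0.9700i → escape time 5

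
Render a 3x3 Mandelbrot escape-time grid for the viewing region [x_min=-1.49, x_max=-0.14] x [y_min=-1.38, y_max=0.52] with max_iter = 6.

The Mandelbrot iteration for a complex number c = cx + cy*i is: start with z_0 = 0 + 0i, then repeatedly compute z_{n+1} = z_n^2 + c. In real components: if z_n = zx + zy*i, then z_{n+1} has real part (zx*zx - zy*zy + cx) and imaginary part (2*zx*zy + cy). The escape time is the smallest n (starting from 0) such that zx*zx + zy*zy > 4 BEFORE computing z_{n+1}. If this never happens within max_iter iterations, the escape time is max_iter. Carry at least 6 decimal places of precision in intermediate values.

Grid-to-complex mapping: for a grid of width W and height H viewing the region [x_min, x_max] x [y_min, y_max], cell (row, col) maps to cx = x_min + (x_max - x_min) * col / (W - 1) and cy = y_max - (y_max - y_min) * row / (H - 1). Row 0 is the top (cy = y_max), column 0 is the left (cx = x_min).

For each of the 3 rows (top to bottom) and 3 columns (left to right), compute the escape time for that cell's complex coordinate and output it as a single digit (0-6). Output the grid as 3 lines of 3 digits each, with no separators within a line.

(row=0, col=0): c = -1.4900 + 0.5200i → escape time 3
(row=0, col=1): c = -0.8150 + 0.5200i → escape time 6
(row=0, col=2): c = -0.1400 + 0.5200i → escape time 6
(row=1, col=0): c = -1.4900 + -0.4300i → escape time 4
(row=1, col=1): c = -0.8150 + -0.4300i → escape time 6
(row=1, col=2): c = -0.1400 + -0.4300i → escape time 6
(row=2, col=0): c = -1.4900 + -1.3800i → escape time 1
(row=2, col=1): c = -0.8150 + -1.3800i → escape time 2
(row=2, col=2): c = -0.1400 + -1.3800i → escape time 2

Answer: 366
466
122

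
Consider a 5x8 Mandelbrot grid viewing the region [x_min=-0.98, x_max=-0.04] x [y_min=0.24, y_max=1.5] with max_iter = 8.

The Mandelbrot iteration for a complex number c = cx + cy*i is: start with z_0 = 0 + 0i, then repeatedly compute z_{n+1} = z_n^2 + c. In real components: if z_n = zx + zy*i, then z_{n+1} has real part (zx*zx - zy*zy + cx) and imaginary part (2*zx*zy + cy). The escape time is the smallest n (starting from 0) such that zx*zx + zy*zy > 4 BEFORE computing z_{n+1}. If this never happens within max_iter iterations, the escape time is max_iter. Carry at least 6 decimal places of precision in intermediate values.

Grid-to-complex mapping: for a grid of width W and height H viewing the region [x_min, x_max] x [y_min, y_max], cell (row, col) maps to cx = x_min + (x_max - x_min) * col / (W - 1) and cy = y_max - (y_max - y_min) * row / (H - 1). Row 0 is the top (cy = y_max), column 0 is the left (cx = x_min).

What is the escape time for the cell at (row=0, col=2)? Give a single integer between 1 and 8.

z_0 = 0 + 0i, c = -0.5100 + 1.5000i
Iter 1: z = -0.5100 + 1.5000i, |z|^2 = 2.5101
Iter 2: z = -2.4999 + -0.0300i, |z|^2 = 6.2504
Escaped at iteration 2

Answer: 2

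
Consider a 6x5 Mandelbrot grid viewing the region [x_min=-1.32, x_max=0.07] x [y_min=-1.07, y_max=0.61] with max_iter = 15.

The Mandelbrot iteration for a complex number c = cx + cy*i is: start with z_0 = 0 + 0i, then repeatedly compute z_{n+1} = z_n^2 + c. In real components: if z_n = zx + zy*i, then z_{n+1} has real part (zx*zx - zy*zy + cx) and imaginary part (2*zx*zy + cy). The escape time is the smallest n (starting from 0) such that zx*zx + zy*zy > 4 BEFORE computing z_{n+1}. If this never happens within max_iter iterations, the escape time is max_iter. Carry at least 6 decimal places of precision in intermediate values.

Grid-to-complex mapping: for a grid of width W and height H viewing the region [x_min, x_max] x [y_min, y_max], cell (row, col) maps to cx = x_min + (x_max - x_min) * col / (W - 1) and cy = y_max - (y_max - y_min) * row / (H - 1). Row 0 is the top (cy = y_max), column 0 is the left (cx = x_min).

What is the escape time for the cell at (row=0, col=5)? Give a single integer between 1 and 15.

z_0 = 0 + 0i, c = 0.0700 + 0.6100i
Iter 1: z = 0.0700 + 0.6100i, |z|^2 = 0.3770
Iter 2: z = -0.2972 + 0.6954i, |z|^2 = 0.5719
Iter 3: z = -0.3253 + 0.1967i, |z|^2 = 0.1445
Iter 4: z = 0.1371 + 0.4821i, |z|^2 = 0.2512
Iter 5: z = -0.1436 + 0.7422i, |z|^2 = 0.5715
Iter 6: z = -0.4602 + 0.3968i, |z|^2 = 0.3693
Iter 7: z = 0.1243 + 0.2447i, |z|^2 = 0.0753
Iter 8: z = 0.0256 + 0.6709i, |z|^2 = 0.4507
Iter 9: z = -0.3794 + 0.6443i, |z|^2 = 0.5591
Iter 10: z = -0.2012 + 0.1211i, |z|^2 = 0.0552
Iter 11: z = 0.0958 + 0.5613i, |z|^2 = 0.3242
Iter 12: z = -0.2358 + 0.7176i, |z|^2 = 0.5705
Iter 13: z = -0.3893 + 0.2715i, |z|^2 = 0.2253
Iter 14: z = 0.1478 + 0.3986i, |z|^2 = 0.1807

Answer: 15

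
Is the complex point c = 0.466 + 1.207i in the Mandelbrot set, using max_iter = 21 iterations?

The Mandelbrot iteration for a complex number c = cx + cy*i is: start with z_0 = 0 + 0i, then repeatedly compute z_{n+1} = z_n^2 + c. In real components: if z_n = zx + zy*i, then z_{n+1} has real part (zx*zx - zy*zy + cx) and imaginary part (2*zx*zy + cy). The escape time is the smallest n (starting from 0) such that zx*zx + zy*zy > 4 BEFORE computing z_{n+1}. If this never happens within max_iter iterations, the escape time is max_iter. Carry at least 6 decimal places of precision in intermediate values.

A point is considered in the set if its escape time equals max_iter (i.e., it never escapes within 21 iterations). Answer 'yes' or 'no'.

Answer: no

Derivation:
z_0 = 0 + 0i, c = 0.4660 + 1.2070i
Iter 1: z = 0.4660 + 1.2070i, |z|^2 = 1.6740
Iter 2: z = -0.7737 + 2.3319i, |z|^2 = 6.0365
Escaped at iteration 2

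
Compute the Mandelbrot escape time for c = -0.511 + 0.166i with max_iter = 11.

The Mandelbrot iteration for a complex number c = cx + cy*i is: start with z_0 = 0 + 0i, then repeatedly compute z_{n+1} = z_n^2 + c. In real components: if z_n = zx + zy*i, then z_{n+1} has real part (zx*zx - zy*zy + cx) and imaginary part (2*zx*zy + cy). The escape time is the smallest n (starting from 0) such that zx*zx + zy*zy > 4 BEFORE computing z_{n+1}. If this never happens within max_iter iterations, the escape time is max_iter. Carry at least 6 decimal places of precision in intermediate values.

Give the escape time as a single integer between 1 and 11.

z_0 = 0 + 0i, c = -0.5110 + 0.1660i
Iter 1: z = -0.5110 + 0.1660i, |z|^2 = 0.2887
Iter 2: z = -0.2774 + -0.0037i, |z|^2 = 0.0770
Iter 3: z = -0.4340 + 0.1680i, |z|^2 = 0.2166
Iter 4: z = -0.3508 + 0.0201i, |z|^2 = 0.1235
Iter 5: z = -0.3883 + 0.1519i, |z|^2 = 0.1739
Iter 6: z = -0.3833 + 0.0481i, |z|^2 = 0.1492
Iter 7: z = -0.3664 + 0.1292i, |z|^2 = 0.1509
Iter 8: z = -0.3934 + 0.0713i, |z|^2 = 0.1599
Iter 9: z = -0.3613 + 0.1099i, |z|^2 = 0.1426
Iter 10: z = -0.3925 + 0.0866i, |z|^2 = 0.1616

Answer: 11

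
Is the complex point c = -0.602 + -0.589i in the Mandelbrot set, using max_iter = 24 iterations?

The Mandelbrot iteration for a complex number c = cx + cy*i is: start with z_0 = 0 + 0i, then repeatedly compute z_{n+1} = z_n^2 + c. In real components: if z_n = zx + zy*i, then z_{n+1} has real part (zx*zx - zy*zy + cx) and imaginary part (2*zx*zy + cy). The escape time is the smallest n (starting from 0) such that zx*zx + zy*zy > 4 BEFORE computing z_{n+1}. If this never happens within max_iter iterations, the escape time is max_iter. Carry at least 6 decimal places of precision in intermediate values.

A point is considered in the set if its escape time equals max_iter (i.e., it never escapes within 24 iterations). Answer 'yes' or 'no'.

Answer: no

Derivation:
z_0 = 0 + 0i, c = -0.6020 + -0.5890i
Iter 1: z = -0.6020 + -0.5890i, |z|^2 = 0.7093
Iter 2: z = -0.5865 + 0.1202i, |z|^2 = 0.3584
Iter 3: z = -0.2724 + -0.7299i, |z|^2 = 0.6070
Iter 4: z = -1.0606 + -0.1913i, |z|^2 = 1.1615
Iter 5: z = 0.4863 + -0.1833i, |z|^2 = 0.2701
Iter 6: z = -0.3991 + -0.7672i, |z|^2 = 0.7480
Iter 7: z = -1.0314 + 0.0234i, |z|^2 = 1.0643
Iter 8: z = 0.4612 + -0.6373i, |z|^2 = 0.6189
Iter 9: z = -0.7955 + -1.1769i, |z|^2 = 2.0178
Iter 10: z = -1.3542 + 1.2834i, |z|^2 = 3.4809
Iter 11: z = -0.4152 + -4.0648i, |z|^2 = 16.6954
Escaped at iteration 11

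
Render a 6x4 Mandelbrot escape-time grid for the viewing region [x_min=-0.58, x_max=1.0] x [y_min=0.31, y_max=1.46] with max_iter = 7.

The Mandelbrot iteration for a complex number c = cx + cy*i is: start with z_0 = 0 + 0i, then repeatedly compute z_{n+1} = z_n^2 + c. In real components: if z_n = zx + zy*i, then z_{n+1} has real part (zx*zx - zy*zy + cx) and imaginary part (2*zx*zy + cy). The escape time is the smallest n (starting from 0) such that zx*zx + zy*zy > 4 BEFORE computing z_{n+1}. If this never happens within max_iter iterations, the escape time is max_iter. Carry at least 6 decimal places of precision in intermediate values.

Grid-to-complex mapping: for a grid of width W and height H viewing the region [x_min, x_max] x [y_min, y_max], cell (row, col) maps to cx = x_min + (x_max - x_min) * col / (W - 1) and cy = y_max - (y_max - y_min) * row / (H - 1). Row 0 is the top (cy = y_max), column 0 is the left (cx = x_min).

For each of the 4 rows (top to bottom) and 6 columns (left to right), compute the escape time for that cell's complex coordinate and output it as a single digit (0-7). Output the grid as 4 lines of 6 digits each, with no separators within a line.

Answer: 222222
354322
777732
777732

Derivation:
(row=0, col=0): c = -0.5800 + 1.4600i → escape time 2
(row=0, col=1): c = -0.2640 + 1.4600i → escape time 2
(row=0, col=2): c = 0.0520 + 1.4600i → escape time 2
(row=0, col=3): c = 0.3680 + 1.4600i → escape time 2
(row=0, col=4): c = 0.6840 + 1.4600i → escape time 2
(row=0, col=5): c = 1.0000 + 1.4600i → escape time 2
(row=1, col=0): c = -0.5800 + 1.0767i → escape time 3
(row=1, col=1): c = -0.2640 + 1.0767i → escape time 5
(row=1, col=2): c = 0.0520 + 1.0767i → escape time 4
(row=1, col=3): c = 0.3680 + 1.0767i → escape time 3
(row=1, col=4): c = 0.6840 + 1.0767i → escape time 2
(row=1, col=5): c = 1.0000 + 1.0767i → escape time 2
(row=2, col=0): c = -0.5800 + 0.6933i → escape time 7
(row=2, col=1): c = -0.2640 + 0.6933i → escape time 7
(row=2, col=2): c = 0.0520 + 0.6933i → escape time 7
(row=2, col=3): c = 0.3680 + 0.6933i → escape time 7
(row=2, col=4): c = 0.6840 + 0.6933i → escape time 3
(row=2, col=5): c = 1.0000 + 0.6933i → escape time 2
(row=3, col=0): c = -0.5800 + 0.3100i → escape time 7
(row=3, col=1): c = -0.2640 + 0.3100i → escape time 7
(row=3, col=2): c = 0.0520 + 0.3100i → escape time 7
(row=3, col=3): c = 0.3680 + 0.3100i → escape time 7
(row=3, col=4): c = 0.6840 + 0.3100i → escape time 3
(row=3, col=5): c = 1.0000 + 0.3100i → escape time 2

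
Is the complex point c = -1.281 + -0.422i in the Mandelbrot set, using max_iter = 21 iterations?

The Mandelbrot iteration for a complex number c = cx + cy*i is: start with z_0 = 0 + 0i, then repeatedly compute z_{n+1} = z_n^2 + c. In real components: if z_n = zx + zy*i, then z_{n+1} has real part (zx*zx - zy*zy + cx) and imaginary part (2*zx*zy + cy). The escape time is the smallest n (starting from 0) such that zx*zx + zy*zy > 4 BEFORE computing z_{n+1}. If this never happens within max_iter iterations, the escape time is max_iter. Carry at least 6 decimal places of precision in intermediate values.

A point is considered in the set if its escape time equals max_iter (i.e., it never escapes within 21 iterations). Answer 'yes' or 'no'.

Answer: no

Derivation:
z_0 = 0 + 0i, c = -1.2810 + -0.4220i
Iter 1: z = -1.2810 + -0.4220i, |z|^2 = 1.8190
Iter 2: z = 0.1819 + 0.6592i, |z|^2 = 0.4676
Iter 3: z = -1.6824 + -0.1822i, |z|^2 = 2.8637
Iter 4: z = 1.5163 + 0.1912i, |z|^2 = 2.3358
Iter 5: z = 0.9817 + 0.1577i, |z|^2 = 0.9886
Iter 6: z = -0.3422 + -0.1123i, |z|^2 = 0.1297
Iter 7: z = -1.1765 + -0.3451i, |z|^2 = 1.5034
Iter 8: z = -0.0159 + 0.3901i, |z|^2 = 0.1525
Iter 9: z = -1.4330 + -0.4344i, |z|^2 = 2.2421
Iter 10: z = 0.5837 + 0.8229i, |z|^2 = 1.0178
Iter 11: z = -1.6174 + 0.5386i, |z|^2 = 2.9062
Iter 12: z = 1.0450 + -2.1644i, |z|^2 = 5.7765
Escaped at iteration 12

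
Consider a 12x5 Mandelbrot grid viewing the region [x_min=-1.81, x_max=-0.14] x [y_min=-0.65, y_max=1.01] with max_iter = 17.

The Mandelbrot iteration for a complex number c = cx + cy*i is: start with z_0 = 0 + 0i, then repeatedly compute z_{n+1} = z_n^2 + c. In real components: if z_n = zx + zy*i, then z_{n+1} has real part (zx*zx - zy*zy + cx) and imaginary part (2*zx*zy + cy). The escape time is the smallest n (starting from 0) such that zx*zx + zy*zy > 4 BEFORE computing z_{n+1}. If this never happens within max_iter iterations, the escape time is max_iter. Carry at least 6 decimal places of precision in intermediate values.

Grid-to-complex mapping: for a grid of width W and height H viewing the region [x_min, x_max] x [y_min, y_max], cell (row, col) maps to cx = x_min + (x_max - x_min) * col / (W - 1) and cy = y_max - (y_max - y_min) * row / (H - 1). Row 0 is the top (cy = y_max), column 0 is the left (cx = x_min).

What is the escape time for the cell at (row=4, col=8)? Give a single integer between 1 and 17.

z_0 = 0 + 0i, c = -0.5955 + -0.6500i
Iter 1: z = -0.5955 + -0.6500i, |z|^2 = 0.7771
Iter 2: z = -0.6634 + 0.1241i, |z|^2 = 0.4555
Iter 3: z = -0.1708 + -0.8146i, |z|^2 = 0.6928
Iter 4: z = -1.2299 + -0.3718i, |z|^2 = 1.6509
Iter 5: z = 0.7791 + 0.2645i, |z|^2 = 0.6769
Iter 6: z = -0.0585 + -0.2379i, |z|^2 = 0.0600
Iter 7: z = -0.6486 + -0.6222i, |z|^2 = 0.8078
Iter 8: z = -0.5619 + 0.1571i, |z|^2 = 0.3404
Iter 9: z = -0.3045 + -0.8266i, |z|^2 = 0.7759
Iter 10: z = -1.1860 + -0.1467i, |z|^2 = 1.4280
Iter 11: z = 0.7895 + -0.3020i, |z|^2 = 0.7146
Iter 12: z = -0.0633 + -1.1269i, |z|^2 = 1.2739
Iter 13: z = -1.8614 + -0.5073i, |z|^2 = 3.7221
Iter 14: z = 2.6120 + 1.2384i, |z|^2 = 8.3561
Escaped at iteration 14

Answer: 14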